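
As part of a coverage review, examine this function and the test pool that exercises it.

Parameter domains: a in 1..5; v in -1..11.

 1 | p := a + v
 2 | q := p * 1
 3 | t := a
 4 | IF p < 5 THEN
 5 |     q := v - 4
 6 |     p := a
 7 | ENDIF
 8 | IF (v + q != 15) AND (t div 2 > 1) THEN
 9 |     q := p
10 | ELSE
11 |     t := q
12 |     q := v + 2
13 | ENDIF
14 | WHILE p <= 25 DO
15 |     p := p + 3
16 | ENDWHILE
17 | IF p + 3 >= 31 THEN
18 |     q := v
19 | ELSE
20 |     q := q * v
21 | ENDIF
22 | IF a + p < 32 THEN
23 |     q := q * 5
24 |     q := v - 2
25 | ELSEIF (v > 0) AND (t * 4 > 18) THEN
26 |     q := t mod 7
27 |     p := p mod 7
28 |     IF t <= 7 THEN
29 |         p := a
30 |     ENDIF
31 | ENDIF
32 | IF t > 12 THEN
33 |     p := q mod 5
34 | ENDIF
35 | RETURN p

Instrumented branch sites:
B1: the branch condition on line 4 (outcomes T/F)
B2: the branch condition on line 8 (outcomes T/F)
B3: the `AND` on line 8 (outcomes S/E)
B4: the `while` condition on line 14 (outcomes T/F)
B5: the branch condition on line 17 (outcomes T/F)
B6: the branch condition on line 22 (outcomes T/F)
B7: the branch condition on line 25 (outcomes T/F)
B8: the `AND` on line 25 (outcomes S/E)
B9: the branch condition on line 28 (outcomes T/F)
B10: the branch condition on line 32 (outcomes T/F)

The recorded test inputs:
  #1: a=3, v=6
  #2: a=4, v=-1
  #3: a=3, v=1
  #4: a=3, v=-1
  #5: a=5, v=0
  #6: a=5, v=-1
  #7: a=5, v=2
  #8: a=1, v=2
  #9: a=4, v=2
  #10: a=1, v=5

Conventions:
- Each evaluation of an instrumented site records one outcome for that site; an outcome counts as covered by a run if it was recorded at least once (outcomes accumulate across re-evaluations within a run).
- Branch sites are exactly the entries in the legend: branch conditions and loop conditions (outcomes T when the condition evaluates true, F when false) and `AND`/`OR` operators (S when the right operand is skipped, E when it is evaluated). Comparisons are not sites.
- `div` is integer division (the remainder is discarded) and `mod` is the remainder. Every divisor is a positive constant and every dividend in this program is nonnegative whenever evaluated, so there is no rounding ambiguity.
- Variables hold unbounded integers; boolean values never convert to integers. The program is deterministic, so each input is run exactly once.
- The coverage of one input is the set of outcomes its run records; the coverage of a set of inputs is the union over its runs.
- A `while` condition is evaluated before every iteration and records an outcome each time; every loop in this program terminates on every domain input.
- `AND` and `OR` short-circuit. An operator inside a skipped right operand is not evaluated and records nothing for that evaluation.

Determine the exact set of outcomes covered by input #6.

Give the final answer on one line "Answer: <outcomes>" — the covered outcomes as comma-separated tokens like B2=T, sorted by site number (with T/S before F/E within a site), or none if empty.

Simulating input #6 (a=5, v=-1) step by step:
  B1->T, B3->E, B2->T, B4->T, B4->T, B4->T, B4->T, B4->T, B4->T, B4->T
  B4->F, B5->F, B6->T, B10->F
deduplicating events, the covered set is: B1=T, B2=T, B3=E, B4=T, B4=F, B5=F, B6=T, B10=F

Answer: B1=T, B2=T, B3=E, B4=T, B4=F, B5=F, B6=T, B10=F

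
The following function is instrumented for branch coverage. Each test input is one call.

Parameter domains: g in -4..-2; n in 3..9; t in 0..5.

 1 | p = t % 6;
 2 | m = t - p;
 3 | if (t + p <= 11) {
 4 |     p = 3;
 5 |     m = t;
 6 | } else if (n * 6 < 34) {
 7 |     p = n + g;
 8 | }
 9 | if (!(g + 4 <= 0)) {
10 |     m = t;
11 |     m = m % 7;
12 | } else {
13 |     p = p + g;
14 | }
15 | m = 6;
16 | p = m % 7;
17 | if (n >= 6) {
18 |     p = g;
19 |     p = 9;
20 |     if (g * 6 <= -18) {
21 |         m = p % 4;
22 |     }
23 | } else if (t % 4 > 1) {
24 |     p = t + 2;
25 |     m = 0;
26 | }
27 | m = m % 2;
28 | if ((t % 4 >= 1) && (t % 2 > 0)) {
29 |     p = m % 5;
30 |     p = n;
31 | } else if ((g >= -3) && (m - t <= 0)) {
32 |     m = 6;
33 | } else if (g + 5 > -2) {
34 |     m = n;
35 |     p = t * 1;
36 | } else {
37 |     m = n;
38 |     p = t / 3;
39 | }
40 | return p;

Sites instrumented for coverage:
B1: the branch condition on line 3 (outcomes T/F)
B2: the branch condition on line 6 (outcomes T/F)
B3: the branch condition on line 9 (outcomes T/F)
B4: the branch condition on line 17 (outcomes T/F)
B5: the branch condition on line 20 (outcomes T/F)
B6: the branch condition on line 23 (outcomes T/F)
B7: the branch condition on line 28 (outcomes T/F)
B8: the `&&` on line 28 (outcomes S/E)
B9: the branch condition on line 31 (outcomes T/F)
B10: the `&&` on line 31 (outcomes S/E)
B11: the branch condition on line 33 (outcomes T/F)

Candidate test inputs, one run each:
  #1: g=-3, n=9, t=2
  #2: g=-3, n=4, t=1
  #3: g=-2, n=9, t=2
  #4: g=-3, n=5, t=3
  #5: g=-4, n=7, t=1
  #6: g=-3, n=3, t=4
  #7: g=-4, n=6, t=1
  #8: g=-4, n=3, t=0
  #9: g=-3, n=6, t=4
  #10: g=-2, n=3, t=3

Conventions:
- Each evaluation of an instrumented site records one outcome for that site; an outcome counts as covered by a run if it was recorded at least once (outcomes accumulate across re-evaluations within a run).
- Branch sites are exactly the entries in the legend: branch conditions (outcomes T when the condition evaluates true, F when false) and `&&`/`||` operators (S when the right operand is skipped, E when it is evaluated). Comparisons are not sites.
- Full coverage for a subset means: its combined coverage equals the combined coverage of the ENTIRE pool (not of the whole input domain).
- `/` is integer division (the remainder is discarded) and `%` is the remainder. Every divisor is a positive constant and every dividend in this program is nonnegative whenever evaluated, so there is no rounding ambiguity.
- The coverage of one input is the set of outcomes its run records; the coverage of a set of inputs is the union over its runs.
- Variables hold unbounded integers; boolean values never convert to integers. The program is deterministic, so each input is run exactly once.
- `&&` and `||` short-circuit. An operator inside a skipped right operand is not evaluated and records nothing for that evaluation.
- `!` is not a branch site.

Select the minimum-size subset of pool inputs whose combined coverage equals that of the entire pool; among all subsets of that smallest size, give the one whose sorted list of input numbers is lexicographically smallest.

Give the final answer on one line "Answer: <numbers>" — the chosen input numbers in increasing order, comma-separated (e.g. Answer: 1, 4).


test 1 (g=-3, n=9, t=2) hits B1=T, B3=T, B4=T, B5=T, B7=F, B8=E, B9=T, B10=E
test 2 (g=-3, n=4, t=1) hits B1=T, B3=T, B4=F, B6=F, B7=T, B8=E
test 3 (g=-2, n=9, t=2) hits B1=T, B3=T, B4=T, B5=F, B7=F, B8=E, B9=T, B10=E
test 4 (g=-3, n=5, t=3) hits B1=T, B3=T, B4=F, B6=T, B7=T, B8=E
test 5 (g=-4, n=7, t=1) hits B1=T, B3=F, B4=T, B5=T, B7=T, B8=E
test 6 (g=-3, n=3, t=4) hits B1=T, B3=T, B4=F, B6=F, B7=F, B8=S, B9=T, B10=E
test 7 (g=-4, n=6, t=1) hits B1=T, B3=F, B4=T, B5=T, B7=T, B8=E
test 8 (g=-4, n=3, t=0) hits B1=T, B3=F, B4=F, B6=F, B7=F, B8=S, B9=F, B10=S, B11=T
test 9 (g=-3, n=6, t=4) hits B1=T, B3=T, B4=T, B5=T, B7=F, B8=S, B9=T, B10=E
test 10 (g=-2, n=3, t=3) hits B1=T, B3=T, B4=F, B6=T, B7=T, B8=E
pool-wide coverage (18 outcomes): B1=T, B3=T, B3=F, B4=T, B4=F, B5=T, B5=F, B6=T, B6=F, B7=T, B7=F, B8=S, B8=E, B9=T, B9=F, B10=S, B10=E, B11=T
no size-1 subset reaches all 18 outcomes (best union: 9/18)
no size-2 subset reaches all 18 outcomes (best union: 15/18)
no size-3 subset reaches all 18 outcomes (best union: 17/18)
size 4: inputs {1, 3, 4, 8} cover all 18 outcomes, and no lexicographically smaller subset of this size does
Answer: 1, 3, 4, 8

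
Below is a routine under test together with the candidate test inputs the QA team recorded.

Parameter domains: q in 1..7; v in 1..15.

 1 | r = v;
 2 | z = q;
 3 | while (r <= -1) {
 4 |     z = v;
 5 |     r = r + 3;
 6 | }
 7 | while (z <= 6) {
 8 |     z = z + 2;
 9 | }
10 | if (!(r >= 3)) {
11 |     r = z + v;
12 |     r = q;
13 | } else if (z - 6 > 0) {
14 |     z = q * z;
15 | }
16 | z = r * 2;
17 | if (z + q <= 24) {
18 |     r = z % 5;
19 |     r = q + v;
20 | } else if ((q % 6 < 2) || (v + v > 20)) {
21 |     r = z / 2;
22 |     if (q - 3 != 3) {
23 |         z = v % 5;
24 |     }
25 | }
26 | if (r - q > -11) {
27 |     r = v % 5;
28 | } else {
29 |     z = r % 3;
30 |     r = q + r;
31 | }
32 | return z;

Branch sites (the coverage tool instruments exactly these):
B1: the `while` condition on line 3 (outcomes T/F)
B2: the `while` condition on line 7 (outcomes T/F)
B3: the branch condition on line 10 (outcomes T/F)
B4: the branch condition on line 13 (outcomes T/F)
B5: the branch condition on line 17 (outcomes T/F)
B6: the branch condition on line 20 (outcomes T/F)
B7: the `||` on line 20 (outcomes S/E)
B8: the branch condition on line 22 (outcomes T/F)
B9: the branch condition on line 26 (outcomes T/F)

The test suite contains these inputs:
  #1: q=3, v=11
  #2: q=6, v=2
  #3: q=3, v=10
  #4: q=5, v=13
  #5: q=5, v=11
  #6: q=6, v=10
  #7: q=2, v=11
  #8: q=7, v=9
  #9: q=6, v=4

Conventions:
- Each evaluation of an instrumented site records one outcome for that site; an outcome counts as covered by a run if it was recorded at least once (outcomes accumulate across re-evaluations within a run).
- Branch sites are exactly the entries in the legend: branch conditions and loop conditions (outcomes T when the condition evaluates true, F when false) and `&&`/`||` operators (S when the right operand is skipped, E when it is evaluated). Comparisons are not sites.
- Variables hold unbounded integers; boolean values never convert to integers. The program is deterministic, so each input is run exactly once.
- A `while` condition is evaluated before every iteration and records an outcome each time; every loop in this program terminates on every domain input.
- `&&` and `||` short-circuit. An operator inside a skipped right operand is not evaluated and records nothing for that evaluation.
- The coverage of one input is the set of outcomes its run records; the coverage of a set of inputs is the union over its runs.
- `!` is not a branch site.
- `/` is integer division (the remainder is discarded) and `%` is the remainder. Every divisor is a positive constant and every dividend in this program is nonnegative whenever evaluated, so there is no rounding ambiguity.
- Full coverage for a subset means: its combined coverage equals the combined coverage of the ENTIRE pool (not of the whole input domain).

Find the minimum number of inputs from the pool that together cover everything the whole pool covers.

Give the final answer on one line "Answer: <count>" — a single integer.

input #1, q=3, v=11: events B1->F, B2->T, B2->T, B2->F, B3->F, B4->T, B5->F, B7->E, B6->T, B8->T, B9->T; outcomes B1=F, B2=T, B2=F, B3=F, B4=T, B5=F, B6=T, B7=E, B8=T, B9=T
input #2, q=6, v=2: events B1->F, B2->T, B2->F, B3->T, B5->T, B9->T; outcomes B1=F, B2=T, B2=F, B3=T, B5=T, B9=T
input #3, q=3, v=10: events B1->F, B2->T, B2->T, B2->F, B3->F, B4->T, B5->T, B9->T; outcomes B1=F, B2=T, B2=F, B3=F, B4=T, B5=T, B9=T
input #4, q=5, v=13: events B1->F, B2->T, B2->F, B3->F, B4->T, B5->F, B7->E, B6->T, B8->T, B9->T; outcomes B1=F, B2=T, B2=F, B3=F, B4=T, B5=F, B6=T, B7=E, B8=T, B9=T
input #5, q=5, v=11: events B1->F, B2->T, B2->F, B3->F, B4->T, B5->F, B7->E, B6->T, B8->T, B9->T; outcomes B1=F, B2=T, B2=F, B3=F, B4=T, B5=F, B6=T, B7=E, B8=T, B9=T
input #6, q=6, v=10: events B1->F, B2->T, B2->F, B3->F, B4->T, B5->F, B7->S, B6->T, B8->F, B9->T; outcomes B1=F, B2=T, B2=F, B3=F, B4=T, B5=F, B6=T, B7=S, B8=F, B9=T
input #7, q=2, v=11: events B1->F, B2->T, B2->T, B2->T, B2->F, B3->F, B4->T, B5->T, B9->T; outcomes B1=F, B2=T, B2=F, B3=F, B4=T, B5=T, B9=T
input #8, q=7, v=9: events B1->F, B2->F, B3->F, B4->T, B5->F, B7->S, B6->T, B8->T, B9->T; outcomes B1=F, B2=F, B3=F, B4=T, B5=F, B6=T, B7=S, B8=T, B9=T
input #9, q=6, v=4: events B1->F, B2->T, B2->F, B3->F, B4->T, B5->T, B9->T; outcomes B1=F, B2=T, B2=F, B3=F, B4=T, B5=T, B9=T
pool-wide coverage (14 outcomes): B1=F, B2=T, B2=F, B3=T, B3=F, B4=T, B5=T, B5=F, B6=T, B7=S, B7=E, B8=T, B8=F, B9=T
size 1 is not enough: best union over all size-1 subsets is 10/14
size 2 is not enough: best union over all size-2 subsets is 12/14
the canonical winner is {1, 2, 6}: size 3, full 14-outcome coverage, earliest index list among size-3 covers

Answer: 3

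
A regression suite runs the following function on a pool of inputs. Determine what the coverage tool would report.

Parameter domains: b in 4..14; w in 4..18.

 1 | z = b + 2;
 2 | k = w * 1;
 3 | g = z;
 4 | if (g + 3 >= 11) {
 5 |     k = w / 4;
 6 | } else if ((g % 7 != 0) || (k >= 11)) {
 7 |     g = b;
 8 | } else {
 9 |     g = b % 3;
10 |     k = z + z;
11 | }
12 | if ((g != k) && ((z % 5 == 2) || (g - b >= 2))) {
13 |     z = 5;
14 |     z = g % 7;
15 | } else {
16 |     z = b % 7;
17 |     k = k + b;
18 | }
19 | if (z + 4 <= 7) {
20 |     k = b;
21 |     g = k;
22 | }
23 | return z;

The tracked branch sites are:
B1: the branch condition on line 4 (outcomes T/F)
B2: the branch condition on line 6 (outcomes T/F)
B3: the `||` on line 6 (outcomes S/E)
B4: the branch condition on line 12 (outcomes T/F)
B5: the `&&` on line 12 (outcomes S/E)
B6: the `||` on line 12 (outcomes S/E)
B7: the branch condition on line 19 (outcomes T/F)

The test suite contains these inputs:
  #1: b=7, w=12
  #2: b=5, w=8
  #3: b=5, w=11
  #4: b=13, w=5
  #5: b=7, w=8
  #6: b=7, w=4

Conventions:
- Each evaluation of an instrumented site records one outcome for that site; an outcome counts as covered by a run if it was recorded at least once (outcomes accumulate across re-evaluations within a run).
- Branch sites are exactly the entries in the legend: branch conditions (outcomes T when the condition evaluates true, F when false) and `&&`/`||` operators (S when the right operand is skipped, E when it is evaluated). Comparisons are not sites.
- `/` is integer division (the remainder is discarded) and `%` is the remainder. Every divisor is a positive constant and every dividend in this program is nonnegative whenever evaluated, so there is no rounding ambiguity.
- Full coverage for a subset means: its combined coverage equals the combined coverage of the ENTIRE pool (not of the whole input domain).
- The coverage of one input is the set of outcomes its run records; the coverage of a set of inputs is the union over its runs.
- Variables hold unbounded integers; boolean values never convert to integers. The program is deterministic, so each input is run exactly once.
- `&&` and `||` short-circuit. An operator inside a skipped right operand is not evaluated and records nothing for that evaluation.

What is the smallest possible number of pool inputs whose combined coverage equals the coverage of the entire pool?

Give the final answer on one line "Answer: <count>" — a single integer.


input #1 (b=7, w=12): events B1->T, B5->E, B6->E, B4->T, B7->T; covers B1=T, B4=T, B5=E, B6=E, B7=T
input #2 (b=5, w=8): events B1->F, B3->E, B2->F, B5->E, B6->S, B4->T, B7->T; covers B1=F, B2=F, B3=E, B4=T, B5=E, B6=S, B7=T
input #3 (b=5, w=11): events B1->F, B3->E, B2->T, B5->E, B6->S, B4->T, B7->F; covers B1=F, B2=T, B3=E, B4=T, B5=E, B6=S, B7=F
input #4 (b=13, w=5): events B1->T, B5->E, B6->E, B4->T, B7->T; covers B1=T, B4=T, B5=E, B6=E, B7=T
input #5 (b=7, w=8): events B1->T, B5->E, B6->E, B4->T, B7->T; covers B1=T, B4=T, B5=E, B6=E, B7=T
input #6 (b=7, w=4): events B1->T, B5->E, B6->E, B4->T, B7->T; covers B1=T, B4=T, B5=E, B6=E, B7=T
union over all inputs: B1=T, B1=F, B2=T, B2=F, B3=E, B4=T, B5=E, B6=S, B6=E, B7=T, B7=F (11 outcomes)
checked all size-1 subsets: none covers 11 outcomes (max 7/11)
checked all size-2 subsets: none covers 11 outcomes (max 10/11)
size 3: inputs {1, 2, 3} cover all 11 outcomes, and no lexicographically smaller subset of this size does
Answer: 3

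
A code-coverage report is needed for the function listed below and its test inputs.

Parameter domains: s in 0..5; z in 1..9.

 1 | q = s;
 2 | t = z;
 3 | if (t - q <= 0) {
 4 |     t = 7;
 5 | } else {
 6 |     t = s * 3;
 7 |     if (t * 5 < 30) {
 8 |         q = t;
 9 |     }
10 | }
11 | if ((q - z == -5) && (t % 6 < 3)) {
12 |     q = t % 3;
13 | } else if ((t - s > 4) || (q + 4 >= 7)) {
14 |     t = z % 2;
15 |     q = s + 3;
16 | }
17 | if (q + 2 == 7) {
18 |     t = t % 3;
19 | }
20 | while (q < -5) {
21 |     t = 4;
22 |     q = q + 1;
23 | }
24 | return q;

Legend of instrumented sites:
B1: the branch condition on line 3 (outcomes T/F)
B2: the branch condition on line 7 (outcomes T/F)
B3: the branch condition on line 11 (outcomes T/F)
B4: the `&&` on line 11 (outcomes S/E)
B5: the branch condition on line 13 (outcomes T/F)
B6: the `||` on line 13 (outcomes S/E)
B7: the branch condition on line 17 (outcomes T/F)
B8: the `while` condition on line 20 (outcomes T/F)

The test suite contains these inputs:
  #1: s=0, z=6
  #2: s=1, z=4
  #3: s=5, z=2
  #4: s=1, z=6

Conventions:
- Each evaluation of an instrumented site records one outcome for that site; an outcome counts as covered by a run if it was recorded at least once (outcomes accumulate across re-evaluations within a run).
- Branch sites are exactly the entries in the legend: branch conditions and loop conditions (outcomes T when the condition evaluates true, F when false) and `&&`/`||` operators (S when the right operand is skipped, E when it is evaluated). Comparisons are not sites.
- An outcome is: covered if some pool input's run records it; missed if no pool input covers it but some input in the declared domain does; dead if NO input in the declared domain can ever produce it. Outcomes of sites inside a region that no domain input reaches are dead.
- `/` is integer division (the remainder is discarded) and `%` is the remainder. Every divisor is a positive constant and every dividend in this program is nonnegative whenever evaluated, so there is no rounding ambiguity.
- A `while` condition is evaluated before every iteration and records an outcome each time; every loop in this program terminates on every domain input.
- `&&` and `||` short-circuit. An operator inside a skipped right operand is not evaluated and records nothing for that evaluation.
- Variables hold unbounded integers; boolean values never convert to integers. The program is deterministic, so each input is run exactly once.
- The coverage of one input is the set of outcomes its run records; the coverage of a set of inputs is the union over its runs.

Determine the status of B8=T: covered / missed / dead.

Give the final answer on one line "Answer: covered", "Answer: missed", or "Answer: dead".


no pool input records B8=T
checking all 54 inputs in the declared domain: B8=T is never recorded -> dead
Answer: dead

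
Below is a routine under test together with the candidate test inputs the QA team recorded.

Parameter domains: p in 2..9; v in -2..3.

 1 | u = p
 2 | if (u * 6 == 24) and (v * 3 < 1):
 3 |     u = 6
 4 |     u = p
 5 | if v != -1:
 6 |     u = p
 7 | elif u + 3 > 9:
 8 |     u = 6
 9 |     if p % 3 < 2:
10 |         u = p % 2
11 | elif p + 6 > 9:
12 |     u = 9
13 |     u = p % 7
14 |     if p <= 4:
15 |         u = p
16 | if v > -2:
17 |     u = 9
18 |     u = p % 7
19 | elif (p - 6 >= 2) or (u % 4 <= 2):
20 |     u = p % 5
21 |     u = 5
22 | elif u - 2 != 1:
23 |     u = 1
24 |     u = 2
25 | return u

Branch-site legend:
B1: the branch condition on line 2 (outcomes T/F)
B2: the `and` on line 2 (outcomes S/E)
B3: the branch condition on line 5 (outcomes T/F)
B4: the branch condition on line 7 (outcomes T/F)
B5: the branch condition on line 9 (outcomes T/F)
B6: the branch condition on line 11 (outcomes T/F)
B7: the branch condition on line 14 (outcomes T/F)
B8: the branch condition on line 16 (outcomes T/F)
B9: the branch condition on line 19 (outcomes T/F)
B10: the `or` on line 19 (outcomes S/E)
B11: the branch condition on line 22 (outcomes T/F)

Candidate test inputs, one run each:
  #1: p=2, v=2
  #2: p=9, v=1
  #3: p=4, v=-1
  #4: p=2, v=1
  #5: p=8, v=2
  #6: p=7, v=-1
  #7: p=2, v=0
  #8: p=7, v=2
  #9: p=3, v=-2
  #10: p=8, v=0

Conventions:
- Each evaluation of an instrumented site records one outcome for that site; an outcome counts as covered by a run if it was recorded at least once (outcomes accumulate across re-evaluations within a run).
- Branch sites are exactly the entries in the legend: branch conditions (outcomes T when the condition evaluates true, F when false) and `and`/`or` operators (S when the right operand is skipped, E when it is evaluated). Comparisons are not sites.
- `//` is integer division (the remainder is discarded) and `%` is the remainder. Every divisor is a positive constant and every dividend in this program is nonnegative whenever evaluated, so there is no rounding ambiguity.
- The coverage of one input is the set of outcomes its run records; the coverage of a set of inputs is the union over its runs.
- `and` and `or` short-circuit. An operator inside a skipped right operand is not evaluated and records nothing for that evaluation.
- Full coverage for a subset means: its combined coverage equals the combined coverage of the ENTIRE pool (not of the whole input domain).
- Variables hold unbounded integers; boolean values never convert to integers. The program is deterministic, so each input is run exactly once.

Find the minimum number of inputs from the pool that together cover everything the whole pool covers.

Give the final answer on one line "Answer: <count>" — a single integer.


input #1, p=2, v=2: events B2->S, B1->F, B3->T, B8->T; outcomes B1=F, B2=S, B3=T, B8=T
input #2, p=9, v=1: events B2->S, B1->F, B3->T, B8->T; outcomes B1=F, B2=S, B3=T, B8=T
input #3, p=4, v=-1: events B2->E, B1->T, B3->F, B4->F, B6->T, B7->T, B8->T; outcomes B1=T, B2=E, B3=F, B4=F, B6=T, B7=T, B8=T
input #4, p=2, v=1: events B2->S, B1->F, B3->T, B8->T; outcomes B1=F, B2=S, B3=T, B8=T
input #5, p=8, v=2: events B2->S, B1->F, B3->T, B8->T; outcomes B1=F, B2=S, B3=T, B8=T
input #6, p=7, v=-1: events B2->S, B1->F, B3->F, B4->T, B5->T, B8->T; outcomes B1=F, B2=S, B3=F, B4=T, B5=T, B8=T
input #7, p=2, v=0: events B2->S, B1->F, B3->T, B8->T; outcomes B1=F, B2=S, B3=T, B8=T
input #8, p=7, v=2: events B2->S, B1->F, B3->T, B8->T; outcomes B1=F, B2=S, B3=T, B8=T
input #9, p=3, v=-2: events B2->S, B1->F, B3->T, B8->F, B10->E, B9->F, B11->F; outcomes B1=F, B2=S, B3=T, B8=F, B9=F, B10=E, B11=F
input #10, p=8, v=0: events B2->S, B1->F, B3->T, B8->T; outcomes B1=F, B2=S, B3=T, B8=T
union over all inputs: B1=T, B1=F, B2=S, B2=E, B3=T, B3=F, B4=T, B4=F, B5=T, B6=T, B7=T, B8=T, B8=F, B9=F, B10=E, B11=F (16 outcomes)
checked all size-1 subsets: none covers 16 outcomes (max 7/16)
checked all size-2 subsets: none covers 16 outcomes (max 14/16)
inputs {3, 6, 9} (size 3) cover everything; no size-3 subset with a lexicographically smaller index list covers all 16
Answer: 3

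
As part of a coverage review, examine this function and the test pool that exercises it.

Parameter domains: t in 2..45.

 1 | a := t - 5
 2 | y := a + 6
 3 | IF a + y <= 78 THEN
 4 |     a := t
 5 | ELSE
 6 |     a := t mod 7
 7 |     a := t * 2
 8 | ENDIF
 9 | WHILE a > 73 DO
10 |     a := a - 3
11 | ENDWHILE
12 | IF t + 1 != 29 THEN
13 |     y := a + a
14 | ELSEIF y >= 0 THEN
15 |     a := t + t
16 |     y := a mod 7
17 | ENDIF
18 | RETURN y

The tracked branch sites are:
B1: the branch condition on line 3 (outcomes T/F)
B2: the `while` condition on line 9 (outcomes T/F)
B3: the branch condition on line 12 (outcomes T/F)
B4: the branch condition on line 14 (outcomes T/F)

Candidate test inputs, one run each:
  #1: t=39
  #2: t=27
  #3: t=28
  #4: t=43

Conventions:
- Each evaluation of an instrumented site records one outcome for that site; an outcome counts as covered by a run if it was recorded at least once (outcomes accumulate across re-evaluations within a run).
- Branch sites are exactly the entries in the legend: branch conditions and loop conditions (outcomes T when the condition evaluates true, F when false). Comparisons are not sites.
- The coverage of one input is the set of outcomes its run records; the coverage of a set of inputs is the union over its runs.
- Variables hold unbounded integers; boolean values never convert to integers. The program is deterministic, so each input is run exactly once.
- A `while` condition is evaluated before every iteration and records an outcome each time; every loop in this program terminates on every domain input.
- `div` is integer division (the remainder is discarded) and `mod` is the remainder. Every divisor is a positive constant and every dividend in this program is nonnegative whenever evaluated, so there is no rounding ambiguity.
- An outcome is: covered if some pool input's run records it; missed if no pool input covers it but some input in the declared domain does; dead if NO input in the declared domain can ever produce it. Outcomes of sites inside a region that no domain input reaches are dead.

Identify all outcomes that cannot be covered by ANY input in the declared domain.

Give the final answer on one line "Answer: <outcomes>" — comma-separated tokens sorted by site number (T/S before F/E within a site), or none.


checking every outcome against all 44 domain inputs:
  B4=F: no domain input ever produces it -> dead
  reachable outcomes have witnesses, e.g. B1=T (e.g. t=2), B1=F (e.g. t=42), B2=T (e.g. t=42), B2=F (e.g. t=2)
Answer: B4=F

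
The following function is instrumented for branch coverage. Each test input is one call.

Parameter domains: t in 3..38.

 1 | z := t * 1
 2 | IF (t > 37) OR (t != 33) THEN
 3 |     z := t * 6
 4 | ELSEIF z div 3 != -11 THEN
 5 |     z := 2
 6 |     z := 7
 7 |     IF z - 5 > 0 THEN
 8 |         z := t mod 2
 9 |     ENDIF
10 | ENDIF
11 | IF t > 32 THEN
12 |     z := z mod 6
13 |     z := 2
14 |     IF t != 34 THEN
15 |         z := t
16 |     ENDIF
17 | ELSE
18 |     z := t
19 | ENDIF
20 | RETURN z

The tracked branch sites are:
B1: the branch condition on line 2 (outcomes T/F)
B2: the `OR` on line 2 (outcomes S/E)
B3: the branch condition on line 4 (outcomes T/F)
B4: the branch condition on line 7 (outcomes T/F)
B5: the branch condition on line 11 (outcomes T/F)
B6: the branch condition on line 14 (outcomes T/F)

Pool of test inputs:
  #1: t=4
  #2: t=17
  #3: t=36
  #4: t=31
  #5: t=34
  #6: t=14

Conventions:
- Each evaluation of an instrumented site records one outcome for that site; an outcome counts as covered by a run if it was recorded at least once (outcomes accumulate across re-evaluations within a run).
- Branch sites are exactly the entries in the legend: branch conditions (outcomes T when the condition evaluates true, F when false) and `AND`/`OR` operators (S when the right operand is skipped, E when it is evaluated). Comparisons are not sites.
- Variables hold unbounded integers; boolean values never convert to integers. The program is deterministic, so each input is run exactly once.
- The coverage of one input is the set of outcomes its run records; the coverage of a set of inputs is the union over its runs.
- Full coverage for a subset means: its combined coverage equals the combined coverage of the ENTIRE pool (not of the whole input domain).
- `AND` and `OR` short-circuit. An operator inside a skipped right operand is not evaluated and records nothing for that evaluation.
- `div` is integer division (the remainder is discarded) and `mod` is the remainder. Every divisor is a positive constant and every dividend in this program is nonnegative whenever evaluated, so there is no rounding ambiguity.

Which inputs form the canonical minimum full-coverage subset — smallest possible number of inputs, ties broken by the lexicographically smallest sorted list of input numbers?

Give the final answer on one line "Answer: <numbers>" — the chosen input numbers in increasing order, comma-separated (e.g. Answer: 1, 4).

run #1 (t=4) runs B2->E, B1->T, B5->F; records B1=T, B2=E, B5=F
run #2 (t=17) runs B2->E, B1->T, B5->F; records B1=T, B2=E, B5=F
run #3 (t=36) runs B2->E, B1->T, B5->T, B6->T; records B1=T, B2=E, B5=T, B6=T
run #4 (t=31) runs B2->E, B1->T, B5->F; records B1=T, B2=E, B5=F
run #5 (t=34) runs B2->E, B1->T, B5->T, B6->F; records B1=T, B2=E, B5=T, B6=F
run #6 (t=14) runs B2->E, B1->T, B5->F; records B1=T, B2=E, B5=F
together the pool reaches 6 outcomes: B1=T, B2=E, B5=T, B5=F, B6=T, B6=F
size 1 is not enough: best union over all size-1 subsets is 4/6
size 2 is not enough: best union over all size-2 subsets is 5/6
size 3: inputs {1, 3, 5} cover all 6 outcomes, and no lexicographically smaller subset of this size does

Answer: 1, 3, 5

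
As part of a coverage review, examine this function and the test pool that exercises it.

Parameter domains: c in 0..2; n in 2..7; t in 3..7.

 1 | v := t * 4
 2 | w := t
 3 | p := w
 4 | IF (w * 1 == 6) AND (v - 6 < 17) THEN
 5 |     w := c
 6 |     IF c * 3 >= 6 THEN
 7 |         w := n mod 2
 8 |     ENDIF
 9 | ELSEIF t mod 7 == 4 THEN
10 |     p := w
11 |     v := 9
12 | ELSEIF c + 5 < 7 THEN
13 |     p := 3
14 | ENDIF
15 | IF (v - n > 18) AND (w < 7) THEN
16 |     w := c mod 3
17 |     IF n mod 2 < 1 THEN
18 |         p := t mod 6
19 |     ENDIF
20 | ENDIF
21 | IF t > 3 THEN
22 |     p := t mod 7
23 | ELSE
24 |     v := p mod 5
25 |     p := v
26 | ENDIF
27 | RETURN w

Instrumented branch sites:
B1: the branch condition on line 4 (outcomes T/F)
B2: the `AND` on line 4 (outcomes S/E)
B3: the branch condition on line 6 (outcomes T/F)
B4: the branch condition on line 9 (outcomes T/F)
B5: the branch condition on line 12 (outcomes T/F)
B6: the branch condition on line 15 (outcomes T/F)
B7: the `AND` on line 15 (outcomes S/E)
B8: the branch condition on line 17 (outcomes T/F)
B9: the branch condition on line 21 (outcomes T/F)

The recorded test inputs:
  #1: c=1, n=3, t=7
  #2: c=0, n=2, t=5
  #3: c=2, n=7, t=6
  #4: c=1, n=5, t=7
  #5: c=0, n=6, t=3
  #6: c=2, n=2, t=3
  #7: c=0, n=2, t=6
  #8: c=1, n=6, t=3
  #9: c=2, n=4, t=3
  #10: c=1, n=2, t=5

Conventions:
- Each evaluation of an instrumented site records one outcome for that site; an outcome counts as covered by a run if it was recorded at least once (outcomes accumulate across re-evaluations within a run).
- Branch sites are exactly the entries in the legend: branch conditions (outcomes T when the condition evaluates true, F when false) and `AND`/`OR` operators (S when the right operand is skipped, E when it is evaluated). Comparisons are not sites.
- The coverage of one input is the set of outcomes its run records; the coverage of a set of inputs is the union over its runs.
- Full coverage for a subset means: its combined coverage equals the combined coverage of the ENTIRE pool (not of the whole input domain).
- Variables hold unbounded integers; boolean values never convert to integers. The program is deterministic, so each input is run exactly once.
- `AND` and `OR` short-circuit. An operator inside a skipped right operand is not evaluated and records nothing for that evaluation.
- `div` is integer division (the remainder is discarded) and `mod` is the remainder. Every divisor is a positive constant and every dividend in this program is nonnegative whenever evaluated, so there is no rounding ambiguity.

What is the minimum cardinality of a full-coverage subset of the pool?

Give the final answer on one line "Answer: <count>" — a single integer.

test 1 (c=1, n=3, t=7) hits B1=F, B2=S, B4=F, B5=T, B6=F, B7=E, B9=T
test 2 (c=0, n=2, t=5) hits B1=F, B2=S, B4=F, B5=T, B6=F, B7=S, B9=T
test 3 (c=2, n=7, t=6) hits B1=F, B2=E, B4=F, B5=F, B6=F, B7=S, B9=T
test 4 (c=1, n=5, t=7) hits B1=F, B2=S, B4=F, B5=T, B6=F, B7=E, B9=T
test 5 (c=0, n=6, t=3) hits B1=F, B2=S, B4=F, B5=T, B6=F, B7=S, B9=F
test 6 (c=2, n=2, t=3) hits B1=F, B2=S, B4=F, B5=F, B6=F, B7=S, B9=F
test 7 (c=0, n=2, t=6) hits B1=F, B2=E, B4=F, B5=T, B6=T, B7=E, B8=T, B9=T
test 8 (c=1, n=6, t=3) hits B1=F, B2=S, B4=F, B5=T, B6=F, B7=S, B9=F
test 9 (c=2, n=4, t=3) hits B1=F, B2=S, B4=F, B5=F, B6=F, B7=S, B9=F
test 10 (c=1, n=2, t=5) hits B1=F, B2=S, B4=F, B5=T, B6=F, B7=S, B9=T
the full pool covers 13 outcomes: B1=F, B2=S, B2=E, B4=F, B5=T, B5=F, B6=T, B6=F, B7=S, B7=E, B8=T, B9=T, B9=F
no size-1 subset reaches all 13 outcomes (best union: 8/13)
inputs {6, 7} (size 2) cover everything; no size-2 subset with a lexicographically smaller index list covers all 13

Answer: 2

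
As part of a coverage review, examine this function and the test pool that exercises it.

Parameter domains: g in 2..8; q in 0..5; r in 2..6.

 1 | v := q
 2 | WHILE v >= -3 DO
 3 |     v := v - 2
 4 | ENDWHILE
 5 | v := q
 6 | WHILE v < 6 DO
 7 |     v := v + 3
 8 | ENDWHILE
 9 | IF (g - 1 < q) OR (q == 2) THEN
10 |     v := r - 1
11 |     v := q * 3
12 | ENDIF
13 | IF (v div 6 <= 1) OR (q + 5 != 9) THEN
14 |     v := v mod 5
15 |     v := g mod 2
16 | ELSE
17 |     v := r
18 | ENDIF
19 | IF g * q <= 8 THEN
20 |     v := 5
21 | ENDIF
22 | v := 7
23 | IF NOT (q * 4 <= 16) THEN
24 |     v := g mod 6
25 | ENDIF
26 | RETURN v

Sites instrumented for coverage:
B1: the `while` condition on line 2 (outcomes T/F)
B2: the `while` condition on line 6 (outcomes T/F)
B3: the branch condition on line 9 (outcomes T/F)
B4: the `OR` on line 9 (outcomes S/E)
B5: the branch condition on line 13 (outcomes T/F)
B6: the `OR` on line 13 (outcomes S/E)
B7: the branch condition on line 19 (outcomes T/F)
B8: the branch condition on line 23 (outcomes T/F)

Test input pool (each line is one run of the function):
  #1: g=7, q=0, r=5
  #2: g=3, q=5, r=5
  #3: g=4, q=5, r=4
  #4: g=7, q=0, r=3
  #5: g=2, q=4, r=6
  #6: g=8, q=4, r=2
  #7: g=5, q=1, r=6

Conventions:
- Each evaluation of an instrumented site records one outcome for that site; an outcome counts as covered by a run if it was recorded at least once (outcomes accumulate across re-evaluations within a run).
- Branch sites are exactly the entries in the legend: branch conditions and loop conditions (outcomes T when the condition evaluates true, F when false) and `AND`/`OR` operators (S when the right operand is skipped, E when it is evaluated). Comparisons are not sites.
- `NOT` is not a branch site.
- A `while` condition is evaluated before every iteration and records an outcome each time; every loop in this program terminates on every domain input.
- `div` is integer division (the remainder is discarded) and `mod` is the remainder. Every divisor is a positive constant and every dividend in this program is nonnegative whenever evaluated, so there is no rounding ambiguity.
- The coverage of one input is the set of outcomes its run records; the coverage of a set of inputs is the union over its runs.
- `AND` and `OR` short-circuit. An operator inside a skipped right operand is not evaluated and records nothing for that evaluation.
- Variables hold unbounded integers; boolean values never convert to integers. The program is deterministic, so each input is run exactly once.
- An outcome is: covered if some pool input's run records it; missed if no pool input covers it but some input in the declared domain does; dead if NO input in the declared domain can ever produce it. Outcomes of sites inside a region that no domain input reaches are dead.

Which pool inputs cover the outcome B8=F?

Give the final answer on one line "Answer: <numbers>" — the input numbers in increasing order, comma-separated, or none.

input #1 (g=7, q=0, r=5): covers B8=F
input #2 (g=3, q=5, r=5): misses B8=F
input #3 (g=4, q=5, r=4): misses B8=F
input #4 (g=7, q=0, r=3): covers B8=F
input #5 (g=2, q=4, r=6): covers B8=F
input #6 (g=8, q=4, r=2): covers B8=F
input #7 (g=5, q=1, r=6): covers B8=F

Answer: 1, 4, 5, 6, 7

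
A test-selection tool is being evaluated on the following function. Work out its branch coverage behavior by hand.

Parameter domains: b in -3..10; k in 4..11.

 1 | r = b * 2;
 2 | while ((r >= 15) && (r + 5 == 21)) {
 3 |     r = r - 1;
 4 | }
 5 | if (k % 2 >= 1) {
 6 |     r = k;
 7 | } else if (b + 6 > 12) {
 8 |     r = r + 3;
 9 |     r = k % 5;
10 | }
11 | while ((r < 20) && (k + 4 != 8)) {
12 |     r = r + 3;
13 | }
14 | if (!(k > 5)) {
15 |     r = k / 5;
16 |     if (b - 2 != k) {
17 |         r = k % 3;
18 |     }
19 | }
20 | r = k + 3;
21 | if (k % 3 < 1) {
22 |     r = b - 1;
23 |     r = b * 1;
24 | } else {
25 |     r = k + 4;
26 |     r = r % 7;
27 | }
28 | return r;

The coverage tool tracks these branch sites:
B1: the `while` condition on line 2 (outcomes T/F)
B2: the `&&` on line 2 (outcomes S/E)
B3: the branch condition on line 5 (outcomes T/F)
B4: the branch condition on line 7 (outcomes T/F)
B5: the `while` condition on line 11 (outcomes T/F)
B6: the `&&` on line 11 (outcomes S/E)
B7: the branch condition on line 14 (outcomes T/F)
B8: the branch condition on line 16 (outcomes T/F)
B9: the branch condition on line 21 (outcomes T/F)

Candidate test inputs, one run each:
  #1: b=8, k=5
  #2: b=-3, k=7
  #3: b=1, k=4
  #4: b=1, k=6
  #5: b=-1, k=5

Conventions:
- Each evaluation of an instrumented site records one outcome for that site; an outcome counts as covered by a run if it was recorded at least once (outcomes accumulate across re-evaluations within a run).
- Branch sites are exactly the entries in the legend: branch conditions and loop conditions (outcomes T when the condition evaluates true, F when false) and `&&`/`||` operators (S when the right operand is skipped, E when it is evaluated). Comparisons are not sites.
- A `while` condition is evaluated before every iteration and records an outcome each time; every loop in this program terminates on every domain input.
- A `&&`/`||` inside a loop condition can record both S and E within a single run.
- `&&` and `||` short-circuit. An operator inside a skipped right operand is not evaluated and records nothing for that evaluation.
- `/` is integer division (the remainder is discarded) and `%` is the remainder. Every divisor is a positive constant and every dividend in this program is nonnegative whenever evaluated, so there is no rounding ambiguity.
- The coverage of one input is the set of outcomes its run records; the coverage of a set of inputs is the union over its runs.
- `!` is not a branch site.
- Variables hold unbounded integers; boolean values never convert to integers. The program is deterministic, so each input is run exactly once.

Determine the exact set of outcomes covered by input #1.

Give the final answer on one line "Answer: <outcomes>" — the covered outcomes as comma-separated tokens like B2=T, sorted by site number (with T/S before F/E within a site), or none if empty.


Simulating input #1 (b=8, k=5) step by step:
  B2->E, B1->T, B2->E, B1->F, B3->T, B6->E, B5->T, B6->E, B5->T, B6->E
  B5->T, B6->E, B5->T, B6->E, B5->T, B6->S, B5->F, B7->T, B8->T, B9->F
collecting distinct outcomes: B1=T, B1=F, B2=E, B3=T, B5=T, B5=F, B6=S, B6=E, B7=T, B8=T, B9=F
Answer: B1=T, B1=F, B2=E, B3=T, B5=T, B5=F, B6=S, B6=E, B7=T, B8=T, B9=F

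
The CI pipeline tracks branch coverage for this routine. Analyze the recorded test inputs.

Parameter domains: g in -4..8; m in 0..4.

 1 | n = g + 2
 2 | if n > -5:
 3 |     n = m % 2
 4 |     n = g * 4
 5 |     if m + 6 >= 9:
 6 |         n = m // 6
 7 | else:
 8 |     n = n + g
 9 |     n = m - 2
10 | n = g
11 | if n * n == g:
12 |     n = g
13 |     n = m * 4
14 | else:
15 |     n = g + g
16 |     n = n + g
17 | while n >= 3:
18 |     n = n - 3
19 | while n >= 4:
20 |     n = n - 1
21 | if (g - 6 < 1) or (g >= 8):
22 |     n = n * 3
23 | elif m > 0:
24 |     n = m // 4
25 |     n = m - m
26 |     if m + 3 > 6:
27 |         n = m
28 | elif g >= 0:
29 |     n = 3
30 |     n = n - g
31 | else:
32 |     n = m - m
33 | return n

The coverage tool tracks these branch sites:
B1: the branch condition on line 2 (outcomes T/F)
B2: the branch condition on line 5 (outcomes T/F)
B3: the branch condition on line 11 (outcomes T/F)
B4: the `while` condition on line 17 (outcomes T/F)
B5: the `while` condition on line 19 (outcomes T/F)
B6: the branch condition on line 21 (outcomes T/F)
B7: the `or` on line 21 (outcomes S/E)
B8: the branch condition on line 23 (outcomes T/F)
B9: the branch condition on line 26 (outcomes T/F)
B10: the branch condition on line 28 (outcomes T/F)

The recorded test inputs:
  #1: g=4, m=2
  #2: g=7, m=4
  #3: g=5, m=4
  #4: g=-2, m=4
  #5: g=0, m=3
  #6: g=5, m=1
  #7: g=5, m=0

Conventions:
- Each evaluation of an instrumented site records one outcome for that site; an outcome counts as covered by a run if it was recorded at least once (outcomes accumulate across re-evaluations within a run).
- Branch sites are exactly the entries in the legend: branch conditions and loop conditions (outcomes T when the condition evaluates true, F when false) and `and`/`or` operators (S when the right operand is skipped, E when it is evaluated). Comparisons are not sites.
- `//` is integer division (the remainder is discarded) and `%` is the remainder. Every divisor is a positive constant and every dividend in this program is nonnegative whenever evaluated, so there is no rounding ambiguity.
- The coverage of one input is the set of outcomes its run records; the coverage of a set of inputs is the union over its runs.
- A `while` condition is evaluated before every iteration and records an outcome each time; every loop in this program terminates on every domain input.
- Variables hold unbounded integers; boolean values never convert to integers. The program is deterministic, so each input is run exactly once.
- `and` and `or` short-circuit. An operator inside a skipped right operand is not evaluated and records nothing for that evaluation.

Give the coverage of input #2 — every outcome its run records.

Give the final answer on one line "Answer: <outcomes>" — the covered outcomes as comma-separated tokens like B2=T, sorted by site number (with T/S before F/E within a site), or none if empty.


Event log for input #2 (g=7, m=4):
  B1->T, B2->T, B3->F, B4->T, B4->T, B4->T, B4->T, B4->T, B4->T, B4->T
  B4->F, B5->F, B7->E, B6->F, B8->T, B9->T
collecting distinct outcomes: B1=T, B2=T, B3=F, B4=T, B4=F, B5=F, B6=F, B7=E, B8=T, B9=T
Answer: B1=T, B2=T, B3=F, B4=T, B4=F, B5=F, B6=F, B7=E, B8=T, B9=T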